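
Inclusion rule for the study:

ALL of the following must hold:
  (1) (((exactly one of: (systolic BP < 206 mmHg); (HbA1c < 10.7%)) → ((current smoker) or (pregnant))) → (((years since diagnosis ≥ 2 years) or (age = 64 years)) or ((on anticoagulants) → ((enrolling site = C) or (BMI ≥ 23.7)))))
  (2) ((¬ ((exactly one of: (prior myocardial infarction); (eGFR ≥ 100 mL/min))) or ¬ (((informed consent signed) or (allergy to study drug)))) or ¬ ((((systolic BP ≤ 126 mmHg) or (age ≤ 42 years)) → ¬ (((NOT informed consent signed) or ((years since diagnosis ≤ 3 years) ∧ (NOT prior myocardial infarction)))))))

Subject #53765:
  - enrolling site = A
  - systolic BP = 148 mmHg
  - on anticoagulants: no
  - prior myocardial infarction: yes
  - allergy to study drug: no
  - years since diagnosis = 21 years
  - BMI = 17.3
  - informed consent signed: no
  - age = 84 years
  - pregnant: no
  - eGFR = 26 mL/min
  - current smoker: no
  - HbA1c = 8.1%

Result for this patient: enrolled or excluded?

Enrolled

Atomic conditions:
  systolic BP < 206 mmHg: 148 < 206 is true
  HbA1c < 10.7%: 8.1 < 10.7 is true
  current smoker: no → false
  pregnant: no → false
  years since diagnosis ≥ 2 years: 21 ≥ 2 is true
  age = 64 years: 84 == 64 is false
  on anticoagulants: no → false
  enrolling site = C: A == C is false
  BMI ≥ 23.7: 17.3 ≥ 23.7 is false
  prior myocardial infarction: yes → true
  eGFR ≥ 100 mL/min: 26 ≥ 100 is false
  informed consent signed: no → false
  allergy to study drug: no → false
  systolic BP ≤ 126 mmHg: 148 ≤ 126 is false
  age ≤ 42 years: 84 ≤ 42 is false
  NOT informed consent signed: no → true
  years since diagnosis ≤ 3 years: 21 ≤ 3 is false
  NOT prior myocardial infarction: yes → false
Combine:
[1.1.1] exactly-one(true, true) = false
[1.1.2] false OR false = false
[1.1] false → false (antecedent false ⇒ implication holds) = true
[1.2.1] true OR false = true
[1.2.2.2] false OR false = false
[1.2.2] false → false (antecedent false ⇒ implication holds) = true
[1.2] true OR true = true
[1] true → true = true
[2.1.1.1] exactly-one(true, false) = true
[2.1.1] NOT true = false
[2.1.2.1] false OR false = false
[2.1.2] NOT false = true
[2.1] false OR true = true
[2.2.1.1] false OR false = false
[2.2.1.2.1.2] false AND false = false
[2.2.1.2.1] true OR false = true
[2.2.1.2] NOT true = false
[2.2.1] false → false (antecedent false ⇒ implication holds) = true
[2.2] NOT true = false
[2] true OR false = true
[root] true AND true = true
Overall: true → enrolled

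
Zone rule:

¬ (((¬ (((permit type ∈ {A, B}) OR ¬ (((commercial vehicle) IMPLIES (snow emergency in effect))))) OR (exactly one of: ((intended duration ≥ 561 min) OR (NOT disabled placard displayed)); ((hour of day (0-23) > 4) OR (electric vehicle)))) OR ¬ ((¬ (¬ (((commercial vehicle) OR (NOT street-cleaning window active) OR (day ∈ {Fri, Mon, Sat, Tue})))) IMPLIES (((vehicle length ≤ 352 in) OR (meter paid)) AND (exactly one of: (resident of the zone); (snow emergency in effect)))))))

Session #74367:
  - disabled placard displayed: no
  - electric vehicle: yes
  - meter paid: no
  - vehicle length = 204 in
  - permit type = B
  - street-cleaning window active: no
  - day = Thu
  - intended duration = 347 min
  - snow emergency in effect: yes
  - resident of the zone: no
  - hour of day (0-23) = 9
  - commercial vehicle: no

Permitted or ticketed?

Permitted

Atomic conditions:
  permit type ∈ {A, B}: B is in the set → true
  commercial vehicle: no → false
  snow emergency in effect: yes → true
  intended duration ≥ 561 min: 347 ≥ 561 is false
  NOT disabled placard displayed: no → true
  hour of day (0-23) > 4: 9 > 4 is true
  electric vehicle: yes → true
  NOT street-cleaning window active: no → true
  day ∈ {Fri, Mon, Sat, Tue}: Thu is not in the set → false
  vehicle length ≤ 352 in: 204 ≤ 352 is true
  meter paid: no → false
  resident of the zone: no → false
Combine:
[1.1.1.1.2.1] false → true (antecedent false ⇒ implication holds) = true
[1.1.1.1.2] NOT true = false
[1.1.1.1] true OR false = true
[1.1.1] NOT true = false
[1.1.2.1] false OR true = true
[1.1.2.2] true OR true = true
[1.1.2] exactly-one(true, true) = false
[1.1] false OR false = false
[1.2.1.1.1.1] false OR true OR false = true
[1.2.1.1.1] NOT true = false
[1.2.1.1] NOT false = true
[1.2.1.2.1] true OR false = true
[1.2.1.2.2] exactly-one(false, true) = true
[1.2.1.2] true AND true = true
[1.2.1] true → true = true
[1.2] NOT true = false
[1] false OR false = false
[root] NOT false = true
Overall: true → permitted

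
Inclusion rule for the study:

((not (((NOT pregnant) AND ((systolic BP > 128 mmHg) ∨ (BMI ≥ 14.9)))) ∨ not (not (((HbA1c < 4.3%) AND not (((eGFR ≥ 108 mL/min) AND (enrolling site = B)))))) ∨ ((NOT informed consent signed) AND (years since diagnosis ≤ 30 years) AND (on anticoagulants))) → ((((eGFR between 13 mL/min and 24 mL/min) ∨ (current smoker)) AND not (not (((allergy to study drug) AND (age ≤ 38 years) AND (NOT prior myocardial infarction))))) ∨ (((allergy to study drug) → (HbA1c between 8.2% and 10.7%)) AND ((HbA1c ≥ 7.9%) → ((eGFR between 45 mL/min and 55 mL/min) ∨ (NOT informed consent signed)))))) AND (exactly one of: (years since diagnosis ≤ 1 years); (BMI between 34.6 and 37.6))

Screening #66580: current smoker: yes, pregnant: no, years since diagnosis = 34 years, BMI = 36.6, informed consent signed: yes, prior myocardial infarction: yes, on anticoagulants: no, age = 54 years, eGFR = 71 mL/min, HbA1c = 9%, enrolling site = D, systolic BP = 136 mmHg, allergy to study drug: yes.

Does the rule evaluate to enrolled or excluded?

Atomic conditions:
  NOT pregnant: no → true
  systolic BP > 128 mmHg: 136 > 128 is true
  BMI ≥ 14.9: 36.6 ≥ 14.9 is true
  HbA1c < 4.3%: 9 < 4.3 is false
  eGFR ≥ 108 mL/min: 71 ≥ 108 is false
  enrolling site = B: D == B is false
  NOT informed consent signed: yes → false
  years since diagnosis ≤ 30 years: 34 ≤ 30 is false
  on anticoagulants: no → false
  eGFR between 13 mL/min and 24 mL/min: 71 in [13, 24] is false
  current smoker: yes → true
  allergy to study drug: yes → true
  age ≤ 38 years: 54 ≤ 38 is false
  NOT prior myocardial infarction: yes → false
  HbA1c between 8.2% and 10.7%: 9 in [8.2, 10.7] is true
  HbA1c ≥ 7.9%: 9 ≥ 7.9 is true
  eGFR between 45 mL/min and 55 mL/min: 71 in [45, 55] is false
  years since diagnosis ≤ 1 years: 34 ≤ 1 is false
  BMI between 34.6 and 37.6: 36.6 in [34.6, 37.6] is true
Combine:
[1.1.1.1.2] true OR true = true
[1.1.1.1] true AND true = true
[1.1.1] NOT true = false
[1.1.2.1.1.2.1] false AND false = false
[1.1.2.1.1.2] NOT false = true
[1.1.2.1.1] false AND true = false
[1.1.2.1] NOT false = true
[1.1.2] NOT true = false
[1.1.3] false AND false AND false = false
[1.1] false OR false OR false = false
[1.2.1.1] false OR true = true
[1.2.1.2.1.1] true AND false AND false = false
[1.2.1.2.1] NOT false = true
[1.2.1.2] NOT true = false
[1.2.1] true AND false = false
[1.2.2.1] true → true = true
[1.2.2.2.2] false OR false = false
[1.2.2.2] true → false = false
[1.2.2] true AND false = false
[1.2] false OR false = false
[1] false → false (antecedent false ⇒ implication holds) = true
[2] exactly-one(false, true) = true
[root] true AND true = true
Overall: true → enrolled

Enrolled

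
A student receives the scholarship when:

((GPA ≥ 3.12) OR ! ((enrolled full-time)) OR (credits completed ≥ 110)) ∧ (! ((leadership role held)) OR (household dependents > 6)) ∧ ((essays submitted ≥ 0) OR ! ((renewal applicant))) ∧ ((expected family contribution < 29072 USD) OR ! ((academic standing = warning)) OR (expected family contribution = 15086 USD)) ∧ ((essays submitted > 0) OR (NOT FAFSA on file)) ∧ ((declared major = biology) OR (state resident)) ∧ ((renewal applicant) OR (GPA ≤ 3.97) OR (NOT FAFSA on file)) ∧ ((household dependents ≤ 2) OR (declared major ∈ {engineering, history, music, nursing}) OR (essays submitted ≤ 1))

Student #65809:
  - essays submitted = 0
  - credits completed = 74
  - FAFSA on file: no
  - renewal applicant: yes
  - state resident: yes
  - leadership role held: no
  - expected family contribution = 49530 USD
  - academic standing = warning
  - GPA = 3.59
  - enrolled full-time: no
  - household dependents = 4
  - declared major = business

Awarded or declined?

Declined

Atomic conditions:
  GPA ≥ 3.12: 3.59 ≥ 3.12 is true
  enrolled full-time: no → false
  credits completed ≥ 110: 74 ≥ 110 is false
  leadership role held: no → false
  household dependents > 6: 4 > 6 is false
  essays submitted ≥ 0: 0 ≥ 0 is true
  renewal applicant: yes → true
  expected family contribution < 29072 USD: 49530 < 29072 is false
  academic standing = warning: warning == warning is true
  expected family contribution = 15086 USD: 49530 == 15086 is false
  essays submitted > 0: 0 > 0 is false
  NOT FAFSA on file: no → true
  declared major = biology: business == biology is false
  state resident: yes → true
  GPA ≤ 3.97: 3.59 ≤ 3.97 is true
  household dependents ≤ 2: 4 ≤ 2 is false
  declared major ∈ {engineering, history, music, nursing}: business is not in the set → false
  essays submitted ≤ 1: 0 ≤ 1 is true
Combine:
[1.2] NOT false = true
[1] true OR true OR false = true
[2.1] NOT false = true
[2] true OR false = true
[3.2] NOT true = false
[3] true OR false = true
[4.2] NOT true = false
[4] false OR false OR false = false
[5] false OR true = true
[6] false OR true = true
[7] true OR true OR true = true
[8] false OR false OR true = true
[root] true AND true AND true AND false AND true AND true AND true AND true = false
Overall: false → declined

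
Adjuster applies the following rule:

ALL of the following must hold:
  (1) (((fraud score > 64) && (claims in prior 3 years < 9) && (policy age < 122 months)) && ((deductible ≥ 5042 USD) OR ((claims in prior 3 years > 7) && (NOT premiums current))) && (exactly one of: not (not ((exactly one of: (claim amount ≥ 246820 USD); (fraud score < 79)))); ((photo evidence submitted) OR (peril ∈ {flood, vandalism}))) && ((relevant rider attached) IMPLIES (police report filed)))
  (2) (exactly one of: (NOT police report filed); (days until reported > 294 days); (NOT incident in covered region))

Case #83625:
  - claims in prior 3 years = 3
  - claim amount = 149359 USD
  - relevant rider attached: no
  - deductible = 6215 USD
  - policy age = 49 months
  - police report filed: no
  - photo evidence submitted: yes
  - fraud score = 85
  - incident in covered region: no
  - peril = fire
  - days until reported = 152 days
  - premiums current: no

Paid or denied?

Atomic conditions:
  fraud score > 64: 85 > 64 is true
  claims in prior 3 years < 9: 3 < 9 is true
  policy age < 122 months: 49 < 122 is true
  deductible ≥ 5042 USD: 6215 ≥ 5042 is true
  claims in prior 3 years > 7: 3 > 7 is false
  NOT premiums current: no → true
  claim amount ≥ 246820 USD: 149359 ≥ 246820 is false
  fraud score < 79: 85 < 79 is false
  photo evidence submitted: yes → true
  peril ∈ {flood, vandalism}: fire is not in the set → false
  relevant rider attached: no → false
  police report filed: no → false
  NOT police report filed: no → true
  days until reported > 294 days: 152 > 294 is false
  NOT incident in covered region: no → true
Combine:
[1.1] true AND true AND true = true
[1.2.2] false AND true = false
[1.2] true OR false = true
[1.3.1.1.1] exactly-one(false, false) = false
[1.3.1.1] NOT false = true
[1.3.1] NOT true = false
[1.3.2] true OR false = true
[1.3] exactly-one(false, true) = true
[1.4] false → false (antecedent false ⇒ implication holds) = true
[1] true AND true AND true AND true = true
[2] exactly-one(true, false, true) = false
[root] true AND false = false
Overall: false → denied

Denied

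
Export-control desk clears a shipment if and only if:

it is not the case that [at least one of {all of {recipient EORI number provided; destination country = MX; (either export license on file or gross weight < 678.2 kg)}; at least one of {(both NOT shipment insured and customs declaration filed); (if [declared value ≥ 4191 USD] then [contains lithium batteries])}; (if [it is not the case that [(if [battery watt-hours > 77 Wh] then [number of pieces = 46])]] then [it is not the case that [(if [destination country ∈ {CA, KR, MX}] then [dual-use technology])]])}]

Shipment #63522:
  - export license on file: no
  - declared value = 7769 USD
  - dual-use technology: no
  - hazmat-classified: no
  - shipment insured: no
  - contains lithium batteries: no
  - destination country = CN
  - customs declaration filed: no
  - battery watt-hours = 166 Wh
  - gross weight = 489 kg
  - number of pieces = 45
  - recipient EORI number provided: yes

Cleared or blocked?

Atomic conditions:
  recipient EORI number provided: yes → true
  destination country = MX: CN == MX is false
  export license on file: no → false
  gross weight < 678.2 kg: 489 < 678.2 is true
  NOT shipment insured: no → true
  customs declaration filed: no → false
  declared value ≥ 4191 USD: 7769 ≥ 4191 is true
  contains lithium batteries: no → false
  battery watt-hours > 77 Wh: 166 > 77 is true
  number of pieces = 46: 45 == 46 is false
  destination country ∈ {CA, KR, MX}: CN is not in the set → false
  dual-use technology: no → false
Combine:
[1.1.3] false OR true = true
[1.1] true AND false AND true = false
[1.2.1] true AND false = false
[1.2.2] true → false = false
[1.2] false OR false = false
[1.3.1.1] true → false = false
[1.3.1] NOT false = true
[1.3.2.1] false → false (antecedent false ⇒ implication holds) = true
[1.3.2] NOT true = false
[1.3] true → false = false
[1] false OR false OR false = false
[root] NOT false = true
Overall: true → cleared

Cleared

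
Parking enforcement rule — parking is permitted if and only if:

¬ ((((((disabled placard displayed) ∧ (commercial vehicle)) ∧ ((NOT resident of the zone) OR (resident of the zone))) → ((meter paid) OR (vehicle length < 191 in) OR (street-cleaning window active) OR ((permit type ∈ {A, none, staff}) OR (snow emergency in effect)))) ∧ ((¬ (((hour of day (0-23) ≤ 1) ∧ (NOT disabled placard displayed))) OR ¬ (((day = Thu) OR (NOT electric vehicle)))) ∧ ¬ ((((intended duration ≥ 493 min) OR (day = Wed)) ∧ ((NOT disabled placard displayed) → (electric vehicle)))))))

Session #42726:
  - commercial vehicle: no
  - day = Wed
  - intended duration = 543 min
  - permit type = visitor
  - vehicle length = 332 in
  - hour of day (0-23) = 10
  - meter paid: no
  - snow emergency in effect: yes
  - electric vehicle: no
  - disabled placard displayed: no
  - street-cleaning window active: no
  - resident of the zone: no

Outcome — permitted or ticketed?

Ticketed

Atomic conditions:
  disabled placard displayed: no → false
  commercial vehicle: no → false
  NOT resident of the zone: no → true
  resident of the zone: no → false
  meter paid: no → false
  vehicle length < 191 in: 332 < 191 is false
  street-cleaning window active: no → false
  permit type ∈ {A, none, staff}: visitor is not in the set → false
  snow emergency in effect: yes → true
  hour of day (0-23) ≤ 1: 10 ≤ 1 is false
  NOT disabled placard displayed: no → true
  day = Thu: Wed == Thu is false
  NOT electric vehicle: no → true
  intended duration ≥ 493 min: 543 ≥ 493 is true
  day = Wed: Wed == Wed is true
  electric vehicle: no → false
Combine:
[1.1.1.1] false AND false = false
[1.1.1.2] true OR false = true
[1.1.1] false AND true = false
[1.1.2.4] false OR true = true
[1.1.2] false OR false OR false OR true = true
[1.1] false → true (antecedent false ⇒ implication holds) = true
[1.2.1.1.1] false AND true = false
[1.2.1.1] NOT false = true
[1.2.1.2.1] false OR true = true
[1.2.1.2] NOT true = false
[1.2.1] true OR false = true
[1.2.2.1.1] true OR true = true
[1.2.2.1.2] true → false = false
[1.2.2.1] true AND false = false
[1.2.2] NOT false = true
[1.2] true AND true = true
[1] true AND true = true
[root] NOT true = false
Overall: false → ticketed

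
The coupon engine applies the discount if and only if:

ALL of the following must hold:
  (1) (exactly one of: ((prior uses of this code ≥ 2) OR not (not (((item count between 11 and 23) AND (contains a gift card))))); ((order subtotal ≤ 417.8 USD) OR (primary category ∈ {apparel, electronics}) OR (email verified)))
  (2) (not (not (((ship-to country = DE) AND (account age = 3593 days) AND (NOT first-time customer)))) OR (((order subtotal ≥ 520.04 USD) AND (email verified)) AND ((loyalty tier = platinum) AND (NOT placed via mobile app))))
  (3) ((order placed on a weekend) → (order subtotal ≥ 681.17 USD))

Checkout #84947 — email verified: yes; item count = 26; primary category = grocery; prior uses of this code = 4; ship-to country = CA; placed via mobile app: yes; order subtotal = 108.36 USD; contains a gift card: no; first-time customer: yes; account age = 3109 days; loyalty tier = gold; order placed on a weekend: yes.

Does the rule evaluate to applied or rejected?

Rejected

Atomic conditions:
  prior uses of this code ≥ 2: 4 ≥ 2 is true
  item count between 11 and 23: 26 in [11, 23] is false
  contains a gift card: no → false
  order subtotal ≤ 417.8 USD: 108.36 ≤ 417.8 is true
  primary category ∈ {apparel, electronics}: grocery is not in the set → false
  email verified: yes → true
  ship-to country = DE: CA == DE is false
  account age = 3593 days: 3109 == 3593 is false
  NOT first-time customer: yes → false
  order subtotal ≥ 520.04 USD: 108.36 ≥ 520.04 is false
  loyalty tier = platinum: gold == platinum is false
  NOT placed via mobile app: yes → false
  order placed on a weekend: yes → true
  order subtotal ≥ 681.17 USD: 108.36 ≥ 681.17 is false
Combine:
[1.1.2.1.1] false AND false = false
[1.1.2.1] NOT false = true
[1.1.2] NOT true = false
[1.1] true OR false = true
[1.2] true OR false OR true = true
[1] exactly-one(true, true) = false
[2.1.1.1] false AND false AND false = false
[2.1.1] NOT false = true
[2.1] NOT true = false
[2.2.1] false AND true = false
[2.2.2] false AND false = false
[2.2] false AND false = false
[2] false OR false = false
[3] true → false = false
[root] false AND false AND false = false
Overall: false → rejected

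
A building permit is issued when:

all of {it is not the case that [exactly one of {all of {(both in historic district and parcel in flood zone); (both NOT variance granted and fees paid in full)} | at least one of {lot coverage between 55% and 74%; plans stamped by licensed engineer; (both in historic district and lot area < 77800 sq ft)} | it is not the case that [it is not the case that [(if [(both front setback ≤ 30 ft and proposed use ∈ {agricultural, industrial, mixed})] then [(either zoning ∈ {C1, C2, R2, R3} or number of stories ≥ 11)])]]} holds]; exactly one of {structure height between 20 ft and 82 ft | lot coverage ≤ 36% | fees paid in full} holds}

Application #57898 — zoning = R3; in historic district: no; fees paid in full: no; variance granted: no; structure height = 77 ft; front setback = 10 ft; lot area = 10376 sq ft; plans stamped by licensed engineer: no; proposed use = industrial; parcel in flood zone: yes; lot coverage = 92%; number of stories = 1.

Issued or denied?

Atomic conditions:
  in historic district: no → false
  parcel in flood zone: yes → true
  NOT variance granted: no → true
  fees paid in full: no → false
  lot coverage between 55% and 74%: 92 in [55, 74] is false
  plans stamped by licensed engineer: no → false
  lot area < 77800 sq ft: 10376 < 77800 is true
  front setback ≤ 30 ft: 10 ≤ 30 is true
  proposed use ∈ {agricultural, industrial, mixed}: industrial is in the set → true
  zoning ∈ {C1, C2, R2, R3}: R3 is in the set → true
  number of stories ≥ 11: 1 ≥ 11 is false
  structure height between 20 ft and 82 ft: 77 in [20, 82] is true
  lot coverage ≤ 36%: 92 ≤ 36 is false
Combine:
[1.1.1.1] false AND true = false
[1.1.1.2] true AND false = false
[1.1.1] false AND false = false
[1.1.2.3] false AND true = false
[1.1.2] false OR false OR false = false
[1.1.3.1.1.1] true AND true = true
[1.1.3.1.1.2] true OR false = true
[1.1.3.1.1] true → true = true
[1.1.3.1] NOT true = false
[1.1.3] NOT false = true
[1.1] exactly-one(false, false, true) = true
[1] NOT true = false
[2] exactly-one(true, false, false) = true
[root] false AND true = false
Overall: false → denied

Denied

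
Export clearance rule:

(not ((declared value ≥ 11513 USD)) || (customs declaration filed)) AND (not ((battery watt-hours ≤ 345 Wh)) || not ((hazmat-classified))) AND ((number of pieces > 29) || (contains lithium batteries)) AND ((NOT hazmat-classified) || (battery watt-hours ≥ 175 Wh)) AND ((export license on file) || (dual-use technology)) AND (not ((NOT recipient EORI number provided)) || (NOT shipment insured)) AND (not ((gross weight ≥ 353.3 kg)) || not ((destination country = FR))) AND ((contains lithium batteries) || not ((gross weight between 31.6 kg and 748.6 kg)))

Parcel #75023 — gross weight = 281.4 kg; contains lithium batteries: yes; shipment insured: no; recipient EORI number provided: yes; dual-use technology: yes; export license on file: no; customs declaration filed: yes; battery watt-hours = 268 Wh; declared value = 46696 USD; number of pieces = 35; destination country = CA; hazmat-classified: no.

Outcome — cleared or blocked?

Cleared

Atomic conditions:
  declared value ≥ 11513 USD: 46696 ≥ 11513 is true
  customs declaration filed: yes → true
  battery watt-hours ≤ 345 Wh: 268 ≤ 345 is true
  hazmat-classified: no → false
  number of pieces > 29: 35 > 29 is true
  contains lithium batteries: yes → true
  NOT hazmat-classified: no → true
  battery watt-hours ≥ 175 Wh: 268 ≥ 175 is true
  export license on file: no → false
  dual-use technology: yes → true
  NOT recipient EORI number provided: yes → false
  NOT shipment insured: no → true
  gross weight ≥ 353.3 kg: 281.4 ≥ 353.3 is false
  destination country = FR: CA == FR is false
  gross weight between 31.6 kg and 748.6 kg: 281.4 in [31.6, 748.6] is true
Combine:
[1.1] NOT true = false
[1] false OR true = true
[2.1] NOT true = false
[2.2] NOT false = true
[2] false OR true = true
[3] true OR true = true
[4] true OR true = true
[5] false OR true = true
[6.1] NOT false = true
[6] true OR true = true
[7.1] NOT false = true
[7.2] NOT false = true
[7] true OR true = true
[8.2] NOT true = false
[8] true OR false = true
[root] true AND true AND true AND true AND true AND true AND true AND true = true
Overall: true → cleared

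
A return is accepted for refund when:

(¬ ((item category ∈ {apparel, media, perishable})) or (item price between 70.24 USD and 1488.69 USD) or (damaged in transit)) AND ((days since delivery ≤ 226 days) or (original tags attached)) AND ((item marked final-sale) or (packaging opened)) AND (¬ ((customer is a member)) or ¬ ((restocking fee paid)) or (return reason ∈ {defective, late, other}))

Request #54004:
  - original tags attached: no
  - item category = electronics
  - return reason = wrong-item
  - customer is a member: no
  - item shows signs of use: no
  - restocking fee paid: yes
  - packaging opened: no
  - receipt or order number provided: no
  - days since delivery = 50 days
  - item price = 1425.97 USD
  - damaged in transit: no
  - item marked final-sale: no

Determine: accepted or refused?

Refused

Atomic conditions:
  item category ∈ {apparel, media, perishable}: electronics is not in the set → false
  item price between 70.24 USD and 1488.69 USD: 1425.97 in [70.24, 1488.69] is true
  damaged in transit: no → false
  days since delivery ≤ 226 days: 50 ≤ 226 is true
  original tags attached: no → false
  item marked final-sale: no → false
  packaging opened: no → false
  customer is a member: no → false
  restocking fee paid: yes → true
  return reason ∈ {defective, late, other}: wrong-item is not in the set → false
Combine:
[1.1] NOT false = true
[1] true OR true OR false = true
[2] true OR false = true
[3] false OR false = false
[4.1] NOT false = true
[4.2] NOT true = false
[4] true OR false OR false = true
[root] true AND true AND false AND true = false
Overall: false → refused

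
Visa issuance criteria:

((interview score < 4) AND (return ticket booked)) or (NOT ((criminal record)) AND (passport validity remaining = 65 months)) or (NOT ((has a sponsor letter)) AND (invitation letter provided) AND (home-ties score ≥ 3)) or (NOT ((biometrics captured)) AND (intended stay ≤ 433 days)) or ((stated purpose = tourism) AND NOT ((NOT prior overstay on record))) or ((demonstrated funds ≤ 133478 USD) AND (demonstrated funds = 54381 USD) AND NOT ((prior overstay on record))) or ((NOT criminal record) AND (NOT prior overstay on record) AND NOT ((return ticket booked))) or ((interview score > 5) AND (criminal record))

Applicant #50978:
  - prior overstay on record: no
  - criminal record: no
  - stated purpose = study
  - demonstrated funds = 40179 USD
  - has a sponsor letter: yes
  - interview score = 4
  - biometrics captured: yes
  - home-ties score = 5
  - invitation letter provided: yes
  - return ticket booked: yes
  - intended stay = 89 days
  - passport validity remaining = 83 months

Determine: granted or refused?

Atomic conditions:
  interview score < 4: 4 < 4 is false
  return ticket booked: yes → true
  criminal record: no → false
  passport validity remaining = 65 months: 83 == 65 is false
  has a sponsor letter: yes → true
  invitation letter provided: yes → true
  home-ties score ≥ 3: 5 ≥ 3 is true
  biometrics captured: yes → true
  intended stay ≤ 433 days: 89 ≤ 433 is true
  stated purpose = tourism: study == tourism is false
  NOT prior overstay on record: no → true
  demonstrated funds ≤ 133478 USD: 40179 ≤ 133478 is true
  demonstrated funds = 54381 USD: 40179 == 54381 is false
  prior overstay on record: no → false
  NOT criminal record: no → true
  interview score > 5: 4 > 5 is false
Combine:
[1] false AND true = false
[2.1] NOT false = true
[2] true AND false = false
[3.1] NOT true = false
[3] false AND true AND true = false
[4.1] NOT true = false
[4] false AND true = false
[5.2] NOT true = false
[5] false AND false = false
[6.3] NOT false = true
[6] true AND false AND true = false
[7.3] NOT true = false
[7] true AND true AND false = false
[8] false AND false = false
[root] false OR false OR false OR false OR false OR false OR false OR false = false
Overall: false → refused

Refused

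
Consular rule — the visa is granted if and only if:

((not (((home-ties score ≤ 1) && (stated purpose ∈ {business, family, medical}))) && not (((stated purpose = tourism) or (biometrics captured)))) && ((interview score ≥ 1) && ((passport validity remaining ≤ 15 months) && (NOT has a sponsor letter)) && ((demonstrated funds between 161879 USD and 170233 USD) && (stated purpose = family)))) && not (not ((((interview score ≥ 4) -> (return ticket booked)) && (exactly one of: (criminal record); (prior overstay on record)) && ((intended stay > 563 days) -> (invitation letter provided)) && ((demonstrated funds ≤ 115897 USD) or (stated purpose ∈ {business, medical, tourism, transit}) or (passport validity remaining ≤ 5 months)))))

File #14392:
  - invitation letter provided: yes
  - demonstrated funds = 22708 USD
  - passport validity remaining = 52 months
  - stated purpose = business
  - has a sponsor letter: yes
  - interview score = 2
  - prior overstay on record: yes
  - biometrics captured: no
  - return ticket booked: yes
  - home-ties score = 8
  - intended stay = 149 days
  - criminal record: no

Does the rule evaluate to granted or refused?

Refused

Atomic conditions:
  home-ties score ≤ 1: 8 ≤ 1 is false
  stated purpose ∈ {business, family, medical}: business is in the set → true
  stated purpose = tourism: business == tourism is false
  biometrics captured: no → false
  interview score ≥ 1: 2 ≥ 1 is true
  passport validity remaining ≤ 15 months: 52 ≤ 15 is false
  NOT has a sponsor letter: yes → false
  demonstrated funds between 161879 USD and 170233 USD: 22708 in [161879, 170233] is false
  stated purpose = family: business == family is false
  interview score ≥ 4: 2 ≥ 4 is false
  return ticket booked: yes → true
  criminal record: no → false
  prior overstay on record: yes → true
  intended stay > 563 days: 149 > 563 is false
  invitation letter provided: yes → true
  demonstrated funds ≤ 115897 USD: 22708 ≤ 115897 is true
  stated purpose ∈ {business, medical, tourism, transit}: business is in the set → true
  passport validity remaining ≤ 5 months: 52 ≤ 5 is false
Combine:
[1.1.1.1] false AND true = false
[1.1.1] NOT false = true
[1.1.2.1] false OR false = false
[1.1.2] NOT false = true
[1.1] true AND true = true
[1.2.2] false AND false = false
[1.2.3] false AND false = false
[1.2] true AND false AND false = false
[1] true AND false = false
[2.1.1.1] false → true (antecedent false ⇒ implication holds) = true
[2.1.1.2] exactly-one(false, true) = true
[2.1.1.3] false → true (antecedent false ⇒ implication holds) = true
[2.1.1.4] true OR true OR false = true
[2.1.1] true AND true AND true AND true = true
[2.1] NOT true = false
[2] NOT false = true
[root] false AND true = false
Overall: false → refused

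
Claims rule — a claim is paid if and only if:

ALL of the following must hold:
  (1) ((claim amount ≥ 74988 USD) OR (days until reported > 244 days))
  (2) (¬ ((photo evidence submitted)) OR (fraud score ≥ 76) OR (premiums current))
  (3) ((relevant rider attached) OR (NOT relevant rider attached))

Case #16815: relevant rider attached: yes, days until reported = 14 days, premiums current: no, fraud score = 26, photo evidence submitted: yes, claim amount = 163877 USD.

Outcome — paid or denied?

Atomic conditions:
  claim amount ≥ 74988 USD: 163877 ≥ 74988 is true
  days until reported > 244 days: 14 > 244 is false
  photo evidence submitted: yes → true
  fraud score ≥ 76: 26 ≥ 76 is false
  premiums current: no → false
  relevant rider attached: yes → true
  NOT relevant rider attached: yes → false
Combine:
[1] true OR false = true
[2.1] NOT true = false
[2] false OR false OR false = false
[3] true OR false = true
[root] true AND false AND true = false
Overall: false → denied

Denied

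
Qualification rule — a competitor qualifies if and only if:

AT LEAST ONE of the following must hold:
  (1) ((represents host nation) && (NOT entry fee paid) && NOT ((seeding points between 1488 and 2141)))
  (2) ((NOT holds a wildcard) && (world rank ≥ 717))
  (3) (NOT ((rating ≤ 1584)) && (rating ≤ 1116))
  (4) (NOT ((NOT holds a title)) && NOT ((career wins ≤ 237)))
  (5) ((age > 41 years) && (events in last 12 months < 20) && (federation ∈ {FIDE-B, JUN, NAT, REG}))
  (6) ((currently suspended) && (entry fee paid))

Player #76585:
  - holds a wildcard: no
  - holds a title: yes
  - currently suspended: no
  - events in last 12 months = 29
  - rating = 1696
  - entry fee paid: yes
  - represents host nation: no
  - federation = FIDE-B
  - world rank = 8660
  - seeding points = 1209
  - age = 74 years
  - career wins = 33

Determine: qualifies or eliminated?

Atomic conditions:
  represents host nation: no → false
  NOT entry fee paid: yes → false
  seeding points between 1488 and 2141: 1209 in [1488, 2141] is false
  NOT holds a wildcard: no → true
  world rank ≥ 717: 8660 ≥ 717 is true
  rating ≤ 1584: 1696 ≤ 1584 is false
  rating ≤ 1116: 1696 ≤ 1116 is false
  NOT holds a title: yes → false
  career wins ≤ 237: 33 ≤ 237 is true
  age > 41 years: 74 > 41 is true
  events in last 12 months < 20: 29 < 20 is false
  federation ∈ {FIDE-B, JUN, NAT, REG}: FIDE-B is in the set → true
  currently suspended: no → false
  entry fee paid: yes → true
Combine:
[1.3] NOT false = true
[1] false AND false AND true = false
[2] true AND true = true
[3.1] NOT false = true
[3] true AND false = false
[4.1] NOT false = true
[4.2] NOT true = false
[4] true AND false = false
[5] true AND false AND true = false
[6] false AND true = false
[root] false OR true OR false OR false OR false OR false = true
Overall: true → qualifies

Qualifies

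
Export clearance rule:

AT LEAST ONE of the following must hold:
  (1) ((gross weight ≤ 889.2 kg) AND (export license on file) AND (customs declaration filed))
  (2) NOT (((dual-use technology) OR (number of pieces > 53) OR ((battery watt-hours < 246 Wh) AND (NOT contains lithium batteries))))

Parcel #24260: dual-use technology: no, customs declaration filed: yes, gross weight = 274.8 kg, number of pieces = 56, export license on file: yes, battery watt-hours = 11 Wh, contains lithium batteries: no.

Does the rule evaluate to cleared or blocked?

Cleared

Atomic conditions:
  gross weight ≤ 889.2 kg: 274.8 ≤ 889.2 is true
  export license on file: yes → true
  customs declaration filed: yes → true
  dual-use technology: no → false
  number of pieces > 53: 56 > 53 is true
  battery watt-hours < 246 Wh: 11 < 246 is true
  NOT contains lithium batteries: no → true
Combine:
[1] true AND true AND true = true
[2.1.3] true AND true = true
[2.1] false OR true OR true = true
[2] NOT true = false
[root] true OR false = true
Overall: true → cleared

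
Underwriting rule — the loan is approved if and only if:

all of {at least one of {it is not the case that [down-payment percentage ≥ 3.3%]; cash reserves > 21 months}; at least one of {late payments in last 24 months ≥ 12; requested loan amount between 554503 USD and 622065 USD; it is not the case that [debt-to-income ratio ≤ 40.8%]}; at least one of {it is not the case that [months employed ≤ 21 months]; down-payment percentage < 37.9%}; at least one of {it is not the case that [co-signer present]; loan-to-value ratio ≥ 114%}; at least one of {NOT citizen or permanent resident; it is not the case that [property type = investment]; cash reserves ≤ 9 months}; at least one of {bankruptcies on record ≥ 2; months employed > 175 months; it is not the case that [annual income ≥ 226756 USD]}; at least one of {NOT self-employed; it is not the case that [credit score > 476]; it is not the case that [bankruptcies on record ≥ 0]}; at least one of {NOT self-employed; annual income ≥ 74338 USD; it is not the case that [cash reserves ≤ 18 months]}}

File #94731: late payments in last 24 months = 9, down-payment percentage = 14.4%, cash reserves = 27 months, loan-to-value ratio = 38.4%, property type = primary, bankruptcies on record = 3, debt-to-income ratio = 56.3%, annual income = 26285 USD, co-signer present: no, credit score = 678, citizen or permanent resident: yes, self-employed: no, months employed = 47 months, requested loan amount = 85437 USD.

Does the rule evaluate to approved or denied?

Atomic conditions:
  down-payment percentage ≥ 3.3%: 14.4 ≥ 3.3 is true
  cash reserves > 21 months: 27 > 21 is true
  late payments in last 24 months ≥ 12: 9 ≥ 12 is false
  requested loan amount between 554503 USD and 622065 USD: 85437 in [554503, 622065] is false
  debt-to-income ratio ≤ 40.8%: 56.3 ≤ 40.8 is false
  months employed ≤ 21 months: 47 ≤ 21 is false
  down-payment percentage < 37.9%: 14.4 < 37.9 is true
  co-signer present: no → false
  loan-to-value ratio ≥ 114%: 38.4 ≥ 114 is false
  NOT citizen or permanent resident: yes → false
  property type = investment: primary == investment is false
  cash reserves ≤ 9 months: 27 ≤ 9 is false
  bankruptcies on record ≥ 2: 3 ≥ 2 is true
  months employed > 175 months: 47 > 175 is false
  annual income ≥ 226756 USD: 26285 ≥ 226756 is false
  NOT self-employed: no → true
  credit score > 476: 678 > 476 is true
  bankruptcies on record ≥ 0: 3 ≥ 0 is true
  annual income ≥ 74338 USD: 26285 ≥ 74338 is false
  cash reserves ≤ 18 months: 27 ≤ 18 is false
Combine:
[1.1] NOT true = false
[1] false OR true = true
[2.3] NOT false = true
[2] false OR false OR true = true
[3.1] NOT false = true
[3] true OR true = true
[4.1] NOT false = true
[4] true OR false = true
[5.2] NOT false = true
[5] false OR true OR false = true
[6.3] NOT false = true
[6] true OR false OR true = true
[7.2] NOT true = false
[7.3] NOT true = false
[7] true OR false OR false = true
[8.3] NOT false = true
[8] true OR false OR true = true
[root] true AND true AND true AND true AND true AND true AND true AND true = true
Overall: true → approved

Approved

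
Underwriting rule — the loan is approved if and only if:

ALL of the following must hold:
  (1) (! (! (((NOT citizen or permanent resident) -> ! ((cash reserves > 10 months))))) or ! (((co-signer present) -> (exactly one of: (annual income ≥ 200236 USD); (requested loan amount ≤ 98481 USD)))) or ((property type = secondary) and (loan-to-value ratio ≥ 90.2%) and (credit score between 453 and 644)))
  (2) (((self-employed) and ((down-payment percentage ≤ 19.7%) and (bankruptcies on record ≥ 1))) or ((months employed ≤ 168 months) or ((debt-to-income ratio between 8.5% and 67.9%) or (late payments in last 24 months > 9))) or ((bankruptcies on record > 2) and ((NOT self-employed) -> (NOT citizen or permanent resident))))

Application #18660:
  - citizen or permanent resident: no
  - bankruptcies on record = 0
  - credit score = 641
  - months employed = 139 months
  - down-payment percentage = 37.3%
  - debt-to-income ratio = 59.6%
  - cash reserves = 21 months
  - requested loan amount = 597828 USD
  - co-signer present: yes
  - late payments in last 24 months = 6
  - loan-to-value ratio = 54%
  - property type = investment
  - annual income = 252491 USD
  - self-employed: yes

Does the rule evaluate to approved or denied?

Denied

Atomic conditions:
  NOT citizen or permanent resident: no → true
  cash reserves > 10 months: 21 > 10 is true
  co-signer present: yes → true
  annual income ≥ 200236 USD: 252491 ≥ 200236 is true
  requested loan amount ≤ 98481 USD: 597828 ≤ 98481 is false
  property type = secondary: investment == secondary is false
  loan-to-value ratio ≥ 90.2%: 54 ≥ 90.2 is false
  credit score between 453 and 644: 641 in [453, 644] is true
  self-employed: yes → true
  down-payment percentage ≤ 19.7%: 37.3 ≤ 19.7 is false
  bankruptcies on record ≥ 1: 0 ≥ 1 is false
  months employed ≤ 168 months: 139 ≤ 168 is true
  debt-to-income ratio between 8.5% and 67.9%: 59.6 in [8.5, 67.9] is true
  late payments in last 24 months > 9: 6 > 9 is false
  bankruptcies on record > 2: 0 > 2 is false
  NOT self-employed: yes → false
Combine:
[1.1.1.1.2] NOT true = false
[1.1.1.1] true → false = false
[1.1.1] NOT false = true
[1.1] NOT true = false
[1.2.1.2] exactly-one(true, false) = true
[1.2.1] true → true = true
[1.2] NOT true = false
[1.3] false AND false AND true = false
[1] false OR false OR false = false
[2.1.2] false AND false = false
[2.1] true AND false = false
[2.2.2] true OR false = true
[2.2] true OR true = true
[2.3.2] false → true (antecedent false ⇒ implication holds) = true
[2.3] false AND true = false
[2] false OR true OR false = true
[root] false AND true = false
Overall: false → denied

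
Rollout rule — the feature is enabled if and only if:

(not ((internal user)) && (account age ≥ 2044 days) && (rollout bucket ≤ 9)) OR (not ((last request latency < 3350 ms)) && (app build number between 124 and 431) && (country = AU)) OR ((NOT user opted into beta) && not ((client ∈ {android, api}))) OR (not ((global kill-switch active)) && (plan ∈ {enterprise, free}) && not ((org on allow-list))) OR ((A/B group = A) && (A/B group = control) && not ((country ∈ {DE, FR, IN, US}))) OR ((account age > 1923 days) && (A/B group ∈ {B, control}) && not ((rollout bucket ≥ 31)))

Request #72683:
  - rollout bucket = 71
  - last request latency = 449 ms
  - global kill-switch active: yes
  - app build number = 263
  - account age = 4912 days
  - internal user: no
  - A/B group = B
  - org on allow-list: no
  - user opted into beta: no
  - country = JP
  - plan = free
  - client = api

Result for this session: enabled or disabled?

Disabled

Atomic conditions:
  internal user: no → false
  account age ≥ 2044 days: 4912 ≥ 2044 is true
  rollout bucket ≤ 9: 71 ≤ 9 is false
  last request latency < 3350 ms: 449 < 3350 is true
  app build number between 124 and 431: 263 in [124, 431] is true
  country = AU: JP == AU is false
  NOT user opted into beta: no → true
  client ∈ {android, api}: api is in the set → true
  global kill-switch active: yes → true
  plan ∈ {enterprise, free}: free is in the set → true
  org on allow-list: no → false
  A/B group = A: B == A is false
  A/B group = control: B == control is false
  country ∈ {DE, FR, IN, US}: JP is not in the set → false
  account age > 1923 days: 4912 > 1923 is true
  A/B group ∈ {B, control}: B is in the set → true
  rollout bucket ≥ 31: 71 ≥ 31 is true
Combine:
[1.1] NOT false = true
[1] true AND true AND false = false
[2.1] NOT true = false
[2] false AND true AND false = false
[3.2] NOT true = false
[3] true AND false = false
[4.1] NOT true = false
[4.3] NOT false = true
[4] false AND true AND true = false
[5.3] NOT false = true
[5] false AND false AND true = false
[6.3] NOT true = false
[6] true AND true AND false = false
[root] false OR false OR false OR false OR false OR false = false
Overall: false → disabled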